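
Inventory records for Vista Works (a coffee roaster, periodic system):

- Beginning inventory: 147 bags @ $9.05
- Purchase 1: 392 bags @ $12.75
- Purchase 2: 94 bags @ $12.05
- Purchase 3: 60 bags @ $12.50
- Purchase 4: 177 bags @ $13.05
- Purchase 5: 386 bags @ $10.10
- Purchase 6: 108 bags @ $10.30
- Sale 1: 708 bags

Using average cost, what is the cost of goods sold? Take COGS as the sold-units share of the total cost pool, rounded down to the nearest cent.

Sale 1, sell 708: 708/1364 × $15,531.90 → $8,062.01
Ending inventory (cost pool remaining) = $7,469.89
Check: goods available $15,531.90 = COGS $8,062.01 + ending $7,469.89

COGS = $8,062.01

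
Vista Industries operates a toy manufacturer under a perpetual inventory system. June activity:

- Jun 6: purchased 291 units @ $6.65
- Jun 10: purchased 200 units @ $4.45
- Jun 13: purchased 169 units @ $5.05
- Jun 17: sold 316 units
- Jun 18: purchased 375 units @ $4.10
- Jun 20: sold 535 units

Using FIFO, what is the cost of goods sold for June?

COGS = $4,461.70

Jun 17, 316 sold [FIFO — oldest first]: 291 @ $6.65 + 25 @ $4.45 = $2,046.40
Jun 20, 535 sold [FIFO — oldest first]: 175 @ $4.45 + 169 @ $5.05 + 191 @ $4.10 = $2,415.30
Total COGS = $2,046.40 + $2,415.30 = $4,461.70
Ending inventory: 184 @ $4.10 = $754.40
Check: goods available $5,216.10 = COGS $4,461.70 + ending $754.40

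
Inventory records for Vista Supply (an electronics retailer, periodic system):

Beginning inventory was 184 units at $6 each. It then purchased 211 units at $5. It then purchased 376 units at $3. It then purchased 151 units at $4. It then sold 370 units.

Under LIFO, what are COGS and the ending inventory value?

COGS = $1,261; ending inventory = $2,630

Sale 1 (370) [LIFO — newest first]: 151 @ $4 + 219 @ $3 = $1,261
Ending inventory: 184 @ $6 + 211 @ $5 + 157 @ $3 = $2,630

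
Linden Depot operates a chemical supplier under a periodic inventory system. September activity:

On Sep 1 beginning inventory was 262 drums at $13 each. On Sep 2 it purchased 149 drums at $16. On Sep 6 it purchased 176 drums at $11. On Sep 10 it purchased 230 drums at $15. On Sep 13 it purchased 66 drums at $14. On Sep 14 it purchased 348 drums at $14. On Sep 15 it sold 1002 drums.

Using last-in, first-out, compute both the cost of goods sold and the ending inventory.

Sep 15, 1002 sold [LIFO — newest first]: 348 @ $14 + 66 @ $14 + 230 @ $15 + 176 @ $11 + 149 @ $16 + 33 @ $13 = $13,995
Ending inventory: 229 @ $13 = $2,977
Check: goods available $16,972 = COGS $13,995 + ending $2,977

COGS = $13,995; ending inventory = $2,977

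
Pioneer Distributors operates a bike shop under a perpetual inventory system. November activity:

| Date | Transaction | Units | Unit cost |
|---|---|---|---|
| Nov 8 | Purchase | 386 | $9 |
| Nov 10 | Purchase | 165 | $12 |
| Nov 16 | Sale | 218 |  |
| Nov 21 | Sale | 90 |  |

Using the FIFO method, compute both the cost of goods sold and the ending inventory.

Nov 16, 218 sold [FIFO — oldest first]: 218 @ $9 = $1,962
Nov 21, 90 sold [FIFO — oldest first]: 90 @ $9 = $810
Total COGS = $1,962 + $810 = $2,772
Ending inventory: 78 @ $9 + 165 @ $12 = $2,682

COGS = $2,772; ending inventory = $2,682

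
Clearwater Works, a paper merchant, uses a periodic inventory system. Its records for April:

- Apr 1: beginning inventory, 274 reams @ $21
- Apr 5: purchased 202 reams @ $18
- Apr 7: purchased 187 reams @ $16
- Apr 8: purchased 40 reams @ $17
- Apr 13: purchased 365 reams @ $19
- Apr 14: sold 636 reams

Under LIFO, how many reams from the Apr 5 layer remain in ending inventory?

Apr 14, 636 sold [LIFO — newest first]: 365 @ $19 + 40 @ $17 + 187 @ $16 + 44 @ $18 = $11,399
Ending inventory: 274 @ $21 + 158 @ $18 = $8,598

158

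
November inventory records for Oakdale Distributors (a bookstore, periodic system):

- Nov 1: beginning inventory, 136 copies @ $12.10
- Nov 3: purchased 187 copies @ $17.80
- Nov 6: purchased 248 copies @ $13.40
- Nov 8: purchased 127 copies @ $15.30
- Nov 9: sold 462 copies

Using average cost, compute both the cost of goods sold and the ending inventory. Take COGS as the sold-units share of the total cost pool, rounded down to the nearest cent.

COGS = $6,778.09; ending inventory = $3,462.41

Nov 9, sell 462: 462/698 × $10,240.50 → $6,778.09
Ending inventory (cost pool remaining) = $3,462.41
Check: goods available $10,240.50 = COGS $6,778.09 + ending $3,462.41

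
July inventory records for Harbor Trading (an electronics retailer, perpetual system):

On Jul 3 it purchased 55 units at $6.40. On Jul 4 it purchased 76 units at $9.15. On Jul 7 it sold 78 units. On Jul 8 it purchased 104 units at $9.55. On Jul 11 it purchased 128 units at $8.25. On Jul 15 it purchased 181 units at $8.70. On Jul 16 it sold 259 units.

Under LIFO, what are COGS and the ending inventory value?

COGS = $2,926.40; ending inventory = $1,744.90

Jul 7, 78 sold [LIFO — newest first]: 76 @ $9.15 + 2 @ $6.40 = $708.20
Jul 16, 259 sold [LIFO — newest first]: 181 @ $8.70 + 78 @ $8.25 = $2,218.20
Total COGS = $708.20 + $2,218.20 = $2,926.40
Ending inventory: 53 @ $6.40 + 104 @ $9.55 + 50 @ $8.25 = $1,744.90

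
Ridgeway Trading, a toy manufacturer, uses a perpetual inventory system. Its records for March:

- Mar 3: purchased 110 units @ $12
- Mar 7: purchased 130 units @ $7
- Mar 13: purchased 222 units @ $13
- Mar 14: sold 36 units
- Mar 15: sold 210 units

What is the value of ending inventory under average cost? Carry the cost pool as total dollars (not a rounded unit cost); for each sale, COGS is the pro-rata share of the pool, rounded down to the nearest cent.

Ending inventory = $2,391.91

After Mar 3: 110 on hand, pool $1,320.00 (≈ $12.0000 each)
After Mar 7: 240 on hand, pool $2,230.00 (≈ $9.2917 each)
After Mar 13: 462 on hand, pool $5,116.00 (≈ $11.0736 each)
Mar 14, sell 36: 36/462 × $5,116.00 → $398.64
Mar 15, sell 210: 210/426 × $4,717.36 → $2,325.45
Total COGS = $398.64 + $2,325.45 = $2,724.09
Ending inventory (cost pool remaining) = $2,391.91
Check: goods available $5,116.00 = COGS $2,724.09 + ending $2,391.91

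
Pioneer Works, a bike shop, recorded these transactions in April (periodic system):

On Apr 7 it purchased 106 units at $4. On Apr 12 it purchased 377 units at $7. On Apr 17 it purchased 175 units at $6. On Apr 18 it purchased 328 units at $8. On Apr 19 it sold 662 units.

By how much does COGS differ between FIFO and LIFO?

$642

FIFO COGS: 106 @ $4 + 377 @ $7 + 175 @ $6 + 4 @ $8 = $4,145
LIFO COGS: 328 @ $8 + 175 @ $6 + 159 @ $7 = $4,787
Difference = |$4,145 − $4,787| = $642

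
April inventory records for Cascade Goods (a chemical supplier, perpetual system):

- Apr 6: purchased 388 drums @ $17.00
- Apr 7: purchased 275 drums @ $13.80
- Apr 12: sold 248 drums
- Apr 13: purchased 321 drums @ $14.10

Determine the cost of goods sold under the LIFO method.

COGS = $3,422.40

Apr 12, 248 sold [LIFO — newest first]: 248 @ $13.80 = $3,422.40
Ending inventory: 388 @ $17.00 + 27 @ $13.80 + 321 @ $14.10 = $11,494.70
Check: goods available $14,917.10 = COGS $3,422.40 + ending $11,494.70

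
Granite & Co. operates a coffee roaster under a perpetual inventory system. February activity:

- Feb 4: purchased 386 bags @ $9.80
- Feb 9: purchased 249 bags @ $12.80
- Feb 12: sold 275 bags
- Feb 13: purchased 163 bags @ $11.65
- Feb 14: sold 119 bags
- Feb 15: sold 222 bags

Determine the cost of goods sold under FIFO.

COGS = $6,726.80

Feb 12, 275 sold [FIFO — oldest first]: 275 @ $9.80 = $2,695.00
Feb 14, 119 sold [FIFO — oldest first]: 111 @ $9.80 + 8 @ $12.80 = $1,190.20
Feb 15, 222 sold [FIFO — oldest first]: 222 @ $12.80 = $2,841.60
Total COGS = $2,695.00 + $1,190.20 + $2,841.60 = $6,726.80
Ending inventory: 19 @ $12.80 + 163 @ $11.65 = $2,142.15
Check: goods available $8,868.95 = COGS $6,726.80 + ending $2,142.15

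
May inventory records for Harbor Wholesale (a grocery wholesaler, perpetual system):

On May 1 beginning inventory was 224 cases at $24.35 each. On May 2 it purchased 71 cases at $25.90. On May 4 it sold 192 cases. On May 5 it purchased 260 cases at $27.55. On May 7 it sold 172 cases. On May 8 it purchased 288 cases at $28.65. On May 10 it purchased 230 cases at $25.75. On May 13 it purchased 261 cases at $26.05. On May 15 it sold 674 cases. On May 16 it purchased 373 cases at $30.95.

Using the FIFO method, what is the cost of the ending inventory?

Ending inventory = $19,244.65

May 4, 192 sold [FIFO — oldest first]: 192 @ $24.35 = $4,675.20
May 7, 172 sold [FIFO — oldest first]: 32 @ $24.35 + 71 @ $25.90 + 69 @ $27.55 = $4,519.05
May 15, 674 sold [FIFO — oldest first]: 191 @ $27.55 + 288 @ $28.65 + 195 @ $25.75 = $18,534.50
Total COGS = $4,675.20 + $4,519.05 + $18,534.50 = $27,728.75
Ending inventory: 35 @ $25.75 + 261 @ $26.05 + 373 @ $30.95 = $19,244.65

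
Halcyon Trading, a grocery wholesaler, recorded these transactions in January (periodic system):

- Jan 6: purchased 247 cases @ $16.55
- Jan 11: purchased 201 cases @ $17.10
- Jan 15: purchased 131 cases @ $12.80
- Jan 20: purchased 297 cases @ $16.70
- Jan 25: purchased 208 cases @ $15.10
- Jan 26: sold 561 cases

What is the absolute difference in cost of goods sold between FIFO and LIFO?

FIFO COGS: 247 @ $16.55 + 201 @ $17.10 + 113 @ $12.80 = $8,971.35
LIFO COGS: 208 @ $15.10 + 297 @ $16.70 + 56 @ $12.80 = $8,817.50
Difference = |$8,971.35 − $8,817.50| = $153.85

$153.85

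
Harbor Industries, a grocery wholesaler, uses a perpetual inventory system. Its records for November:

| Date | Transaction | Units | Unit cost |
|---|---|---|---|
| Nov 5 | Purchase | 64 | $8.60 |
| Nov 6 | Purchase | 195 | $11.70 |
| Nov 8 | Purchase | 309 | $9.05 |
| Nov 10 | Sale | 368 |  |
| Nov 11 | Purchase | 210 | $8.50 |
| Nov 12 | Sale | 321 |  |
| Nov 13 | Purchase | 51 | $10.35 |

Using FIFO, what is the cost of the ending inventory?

Ending inventory = $1,284.35

Nov 10, 368 sold [FIFO — oldest first]: 64 @ $8.60 + 195 @ $11.70 + 109 @ $9.05 = $3,818.35
Nov 12, 321 sold [FIFO — oldest first]: 200 @ $9.05 + 121 @ $8.50 = $2,838.50
Total COGS = $3,818.35 + $2,838.50 = $6,656.85
Ending inventory: 89 @ $8.50 + 51 @ $10.35 = $1,284.35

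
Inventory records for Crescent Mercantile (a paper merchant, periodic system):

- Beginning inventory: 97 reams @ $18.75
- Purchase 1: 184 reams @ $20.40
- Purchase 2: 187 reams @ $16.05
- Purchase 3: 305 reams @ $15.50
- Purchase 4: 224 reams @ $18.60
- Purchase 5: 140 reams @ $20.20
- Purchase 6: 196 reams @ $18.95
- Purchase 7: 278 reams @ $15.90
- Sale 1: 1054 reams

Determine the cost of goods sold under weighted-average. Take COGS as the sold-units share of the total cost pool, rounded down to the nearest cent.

Sale 1, sell 1054: 1054/1611 × $28,430.00 → $18,600.38
Ending inventory (cost pool remaining) = $9,829.62
Check: goods available $28,430.00 = COGS $18,600.38 + ending $9,829.62

COGS = $18,600.38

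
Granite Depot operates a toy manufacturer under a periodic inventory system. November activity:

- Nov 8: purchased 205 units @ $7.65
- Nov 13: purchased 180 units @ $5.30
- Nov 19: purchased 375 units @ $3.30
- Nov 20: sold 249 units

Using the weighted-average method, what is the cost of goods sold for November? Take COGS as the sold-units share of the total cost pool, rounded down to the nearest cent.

COGS = $1,231.81

Nov 20, sell 249: 249/760 × $3,759.75 → $1,231.81
Ending inventory (cost pool remaining) = $2,527.94
Check: goods available $3,759.75 = COGS $1,231.81 + ending $2,527.94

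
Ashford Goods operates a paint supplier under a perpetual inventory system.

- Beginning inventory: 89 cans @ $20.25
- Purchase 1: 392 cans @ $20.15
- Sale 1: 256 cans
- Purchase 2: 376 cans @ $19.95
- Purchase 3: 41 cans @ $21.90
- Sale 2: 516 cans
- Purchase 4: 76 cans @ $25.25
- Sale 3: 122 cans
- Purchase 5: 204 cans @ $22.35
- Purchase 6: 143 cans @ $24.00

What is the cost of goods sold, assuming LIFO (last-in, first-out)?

COGS = $18,399.15

Sale 1 (256) [LIFO — newest first]: 256 @ $20.15 = $5,158.40
Sale 2 (516) [LIFO — newest first]: 41 @ $21.90 + 376 @ $19.95 + 99 @ $20.15 = $10,393.95
Sale 3 (122) [LIFO — newest first]: 76 @ $25.25 + 37 @ $20.15 + 9 @ $20.25 = $2,846.80
Total COGS = $5,158.40 + $10,393.95 + $2,846.80 = $18,399.15
Ending inventory: 80 @ $20.25 + 204 @ $22.35 + 143 @ $24.00 = $9,611.40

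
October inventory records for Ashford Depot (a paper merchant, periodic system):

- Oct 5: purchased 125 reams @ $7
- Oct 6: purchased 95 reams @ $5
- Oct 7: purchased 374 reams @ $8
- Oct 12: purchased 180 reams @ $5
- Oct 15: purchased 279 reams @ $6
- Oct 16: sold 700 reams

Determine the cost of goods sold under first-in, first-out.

Oct 16, 700 sold [FIFO — oldest first]: 125 @ $7 + 95 @ $5 + 374 @ $8 + 106 @ $5 = $4,872
Ending inventory: 74 @ $5 + 279 @ $6 = $2,044

COGS = $4,872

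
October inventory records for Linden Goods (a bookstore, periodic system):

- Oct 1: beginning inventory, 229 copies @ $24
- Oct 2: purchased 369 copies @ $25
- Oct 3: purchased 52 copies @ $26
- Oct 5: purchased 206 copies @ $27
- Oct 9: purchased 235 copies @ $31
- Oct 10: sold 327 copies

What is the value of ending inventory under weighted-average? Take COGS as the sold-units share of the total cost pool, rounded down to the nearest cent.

Oct 10, sell 327: 327/1091 × $28,920.00 → $8,668.04
Ending inventory (cost pool remaining) = $20,251.96

Ending inventory = $20,251.96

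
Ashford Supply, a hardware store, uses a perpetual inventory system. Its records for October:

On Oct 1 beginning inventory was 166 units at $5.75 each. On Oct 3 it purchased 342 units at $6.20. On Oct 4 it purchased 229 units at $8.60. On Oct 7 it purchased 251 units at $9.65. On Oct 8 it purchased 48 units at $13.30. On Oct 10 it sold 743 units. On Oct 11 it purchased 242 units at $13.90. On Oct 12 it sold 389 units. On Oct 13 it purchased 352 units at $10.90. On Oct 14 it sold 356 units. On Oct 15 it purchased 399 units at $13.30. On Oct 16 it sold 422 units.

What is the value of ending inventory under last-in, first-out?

Ending inventory = $684.25

Oct 10, 743 sold [LIFO — newest first]: 48 @ $13.30 + 251 @ $9.65 + 229 @ $8.60 + 215 @ $6.20 = $6,362.95
Oct 12, 389 sold [LIFO — newest first]: 242 @ $13.90 + 127 @ $6.20 + 20 @ $5.75 = $4,266.20
Oct 14, 356 sold [LIFO — newest first]: 352 @ $10.90 + 4 @ $5.75 = $3,859.80
Oct 16, 422 sold [LIFO — newest first]: 399 @ $13.30 + 23 @ $5.75 = $5,438.95
Total COGS = $6,362.95 + $4,266.20 + $3,859.80 + $5,438.95 = $19,927.90
Ending inventory: 119 @ $5.75 = $684.25
Check: goods available $20,612.15 = COGS $19,927.90 + ending $684.25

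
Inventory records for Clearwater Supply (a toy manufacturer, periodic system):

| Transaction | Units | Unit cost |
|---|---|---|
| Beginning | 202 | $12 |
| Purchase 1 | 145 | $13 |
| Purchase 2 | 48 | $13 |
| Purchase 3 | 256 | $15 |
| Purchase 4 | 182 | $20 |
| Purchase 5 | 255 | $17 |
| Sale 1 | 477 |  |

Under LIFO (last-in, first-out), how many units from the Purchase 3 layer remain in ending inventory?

Sale 1 (477) [LIFO — newest first]: 255 @ $17 + 182 @ $20 + 40 @ $15 = $8,575
Ending inventory: 202 @ $12 + 145 @ $13 + 48 @ $13 + 216 @ $15 = $8,173

216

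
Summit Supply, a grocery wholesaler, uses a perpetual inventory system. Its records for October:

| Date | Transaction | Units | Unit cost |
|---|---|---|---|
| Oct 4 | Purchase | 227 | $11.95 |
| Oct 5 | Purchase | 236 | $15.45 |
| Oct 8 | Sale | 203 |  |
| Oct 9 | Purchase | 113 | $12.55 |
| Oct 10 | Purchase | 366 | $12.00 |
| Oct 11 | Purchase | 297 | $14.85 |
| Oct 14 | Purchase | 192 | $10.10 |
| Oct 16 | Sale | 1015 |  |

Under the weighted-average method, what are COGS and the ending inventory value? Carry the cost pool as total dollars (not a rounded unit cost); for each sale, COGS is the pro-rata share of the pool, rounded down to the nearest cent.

COGS = $15,790.12; ending inventory = $2,728.53

After Oct 4: 227 on hand, pool $2,712.65 (≈ $11.9500 each)
After Oct 5: 463 on hand, pool $6,358.85 (≈ $13.7340 each)
Oct 8, sell 203: 203/463 × $6,358.85 → $2,788.00
After Oct 9: 373 on hand, pool $4,989.00 (≈ $13.3753 each)
After Oct 10: 739 on hand, pool $9,381.00 (≈ $12.6942 each)
After Oct 11: 1036 on hand, pool $13,791.45 (≈ $13.3122 each)
After Oct 14: 1228 on hand, pool $15,730.65 (≈ $12.8100 each)
Oct 16, sell 1015: 1015/1228 × $15,730.65 → $13,002.12
Total COGS = $2,788.00 + $13,002.12 = $15,790.12
Ending inventory (cost pool remaining) = $2,728.53
Check: goods available $18,518.65 = COGS $15,790.12 + ending $2,728.53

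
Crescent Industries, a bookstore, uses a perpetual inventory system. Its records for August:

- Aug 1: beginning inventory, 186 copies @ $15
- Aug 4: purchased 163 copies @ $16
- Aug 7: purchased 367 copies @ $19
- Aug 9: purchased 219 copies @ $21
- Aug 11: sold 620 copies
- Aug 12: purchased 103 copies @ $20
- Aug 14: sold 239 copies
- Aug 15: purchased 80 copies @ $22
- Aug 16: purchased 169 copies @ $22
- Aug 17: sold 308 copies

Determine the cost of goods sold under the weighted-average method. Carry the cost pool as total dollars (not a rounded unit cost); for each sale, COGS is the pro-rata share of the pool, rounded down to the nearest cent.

After Aug 1: 186 on hand, pool $2,790.00 (≈ $15.0000 each)
After Aug 4: 349 on hand, pool $5,398.00 (≈ $15.4670 each)
After Aug 7: 716 on hand, pool $12,371.00 (≈ $17.2779 each)
After Aug 9: 935 on hand, pool $16,970.00 (≈ $18.1497 each)
Aug 11, sell 620: 620/935 × $16,970.00 → $11,252.83
After Aug 12: 418 on hand, pool $7,777.17 (≈ $18.6057 each)
Aug 14, sell 239: 239/418 × $7,777.17 → $4,446.75
After Aug 15: 259 on hand, pool $5,090.42 (≈ $19.6541 each)
After Aug 16: 428 on hand, pool $8,808.42 (≈ $20.5804 each)
Aug 17, sell 308: 308/428 × $8,808.42 → $6,338.76
Total COGS = $11,252.83 + $4,446.75 + $6,338.76 = $22,038.34
Ending inventory (cost pool remaining) = $2,469.66

COGS = $22,038.34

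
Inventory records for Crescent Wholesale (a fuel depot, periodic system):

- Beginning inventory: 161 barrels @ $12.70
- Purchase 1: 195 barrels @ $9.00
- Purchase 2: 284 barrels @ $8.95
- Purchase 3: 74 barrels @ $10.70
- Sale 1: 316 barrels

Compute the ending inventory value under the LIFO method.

Ending inventory = $4,175.60

Sale 1 (316) [LIFO — newest first]: 74 @ $10.70 + 242 @ $8.95 = $2,957.70
Ending inventory: 161 @ $12.70 + 195 @ $9.00 + 42 @ $8.95 = $4,175.60
Check: goods available $7,133.30 = COGS $2,957.70 + ending $4,175.60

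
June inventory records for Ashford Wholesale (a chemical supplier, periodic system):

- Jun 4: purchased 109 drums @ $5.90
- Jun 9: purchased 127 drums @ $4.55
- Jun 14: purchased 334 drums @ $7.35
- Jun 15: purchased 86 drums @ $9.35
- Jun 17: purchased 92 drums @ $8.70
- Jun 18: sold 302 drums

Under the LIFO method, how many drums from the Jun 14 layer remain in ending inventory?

210

Jun 18, 302 sold [LIFO — newest first]: 92 @ $8.70 + 86 @ $9.35 + 124 @ $7.35 = $2,515.90
Ending inventory: 109 @ $5.90 + 127 @ $4.55 + 210 @ $7.35 = $2,764.45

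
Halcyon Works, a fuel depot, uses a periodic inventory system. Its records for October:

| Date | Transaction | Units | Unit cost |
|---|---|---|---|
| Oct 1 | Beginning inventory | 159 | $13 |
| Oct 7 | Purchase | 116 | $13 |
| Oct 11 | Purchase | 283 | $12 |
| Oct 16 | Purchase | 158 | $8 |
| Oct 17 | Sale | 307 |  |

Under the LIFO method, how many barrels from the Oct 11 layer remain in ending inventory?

Oct 17, 307 sold [LIFO — newest first]: 158 @ $8 + 149 @ $12 = $3,052
Ending inventory: 159 @ $13 + 116 @ $13 + 134 @ $12 = $5,183

134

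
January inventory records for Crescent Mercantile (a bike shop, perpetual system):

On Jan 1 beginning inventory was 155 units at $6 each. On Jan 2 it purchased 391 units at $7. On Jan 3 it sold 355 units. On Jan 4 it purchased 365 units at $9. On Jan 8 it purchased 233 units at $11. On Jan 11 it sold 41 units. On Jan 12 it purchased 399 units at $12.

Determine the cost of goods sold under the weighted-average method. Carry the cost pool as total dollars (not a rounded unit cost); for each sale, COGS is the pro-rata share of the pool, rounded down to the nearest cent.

COGS = $2,754.76

After Jan 1: 155 on hand, pool $930.00 (≈ $6.0000 each)
After Jan 2: 546 on hand, pool $3,667.00 (≈ $6.7161 each)
Jan 3, sell 355: 355/546 × $3,667.00 → $2,384.22
After Jan 4: 556 on hand, pool $4,567.78 (≈ $8.2154 each)
After Jan 8: 789 on hand, pool $7,130.78 (≈ $9.0377 each)
Jan 11, sell 41: 41/789 × $7,130.78 → $370.54
After Jan 12: 1147 on hand, pool $11,548.24 (≈ $10.0682 each)
Total COGS = $2,384.22 + $370.54 = $2,754.76
Ending inventory (cost pool remaining) = $11,548.24
Check: goods available $14,303.00 = COGS $2,754.76 + ending $11,548.24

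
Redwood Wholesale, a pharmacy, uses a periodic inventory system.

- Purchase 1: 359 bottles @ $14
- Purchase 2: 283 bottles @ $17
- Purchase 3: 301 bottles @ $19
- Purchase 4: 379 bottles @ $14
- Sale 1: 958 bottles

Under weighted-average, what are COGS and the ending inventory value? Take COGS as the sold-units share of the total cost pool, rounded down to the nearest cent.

Sale 1, sell 958: 958/1322 × $20,862.00 → $15,117.84
Ending inventory (cost pool remaining) = $5,744.16
Check: goods available $20,862.00 = COGS $15,117.84 + ending $5,744.16

COGS = $15,117.84; ending inventory = $5,744.16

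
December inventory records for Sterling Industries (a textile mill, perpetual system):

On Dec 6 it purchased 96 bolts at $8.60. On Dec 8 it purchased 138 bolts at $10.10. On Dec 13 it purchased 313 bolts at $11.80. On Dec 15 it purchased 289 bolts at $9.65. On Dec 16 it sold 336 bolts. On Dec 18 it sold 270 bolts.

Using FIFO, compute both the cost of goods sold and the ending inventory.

COGS = $6,482.15; ending inventory = $2,219.50

Dec 16, 336 sold [FIFO — oldest first]: 96 @ $8.60 + 138 @ $10.10 + 102 @ $11.80 = $3,423.00
Dec 18, 270 sold [FIFO — oldest first]: 211 @ $11.80 + 59 @ $9.65 = $3,059.15
Total COGS = $3,423.00 + $3,059.15 = $6,482.15
Ending inventory: 230 @ $9.65 = $2,219.50
Check: goods available $8,701.65 = COGS $6,482.15 + ending $2,219.50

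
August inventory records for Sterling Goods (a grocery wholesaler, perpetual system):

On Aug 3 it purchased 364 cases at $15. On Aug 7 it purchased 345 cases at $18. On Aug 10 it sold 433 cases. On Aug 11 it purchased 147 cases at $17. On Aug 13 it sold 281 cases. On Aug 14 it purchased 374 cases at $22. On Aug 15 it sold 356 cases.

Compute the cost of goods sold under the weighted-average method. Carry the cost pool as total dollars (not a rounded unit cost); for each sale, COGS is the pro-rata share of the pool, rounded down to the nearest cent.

After Aug 3: 364 on hand, pool $5,460.00 (≈ $15.0000 each)
After Aug 7: 709 on hand, pool $11,670.00 (≈ $16.4598 each)
Aug 10, sell 433: 433/709 × $11,670.00 → $7,127.09
After Aug 11: 423 on hand, pool $7,041.91 (≈ $16.6475 each)
Aug 13, sell 281: 281/423 × $7,041.91 → $4,677.95
After Aug 14: 516 on hand, pool $10,591.96 (≈ $20.5271 each)
Aug 15, sell 356: 356/516 × $10,591.96 → $7,307.63
Total COGS = $7,127.09 + $4,677.95 + $7,307.63 = $19,112.67
Ending inventory (cost pool remaining) = $3,284.33

COGS = $19,112.67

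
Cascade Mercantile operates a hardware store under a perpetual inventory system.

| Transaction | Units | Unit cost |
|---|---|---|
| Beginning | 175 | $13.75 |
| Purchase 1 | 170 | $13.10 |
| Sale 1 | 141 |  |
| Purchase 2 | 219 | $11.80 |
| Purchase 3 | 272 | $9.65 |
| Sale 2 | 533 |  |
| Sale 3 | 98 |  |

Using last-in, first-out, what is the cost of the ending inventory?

Ending inventory = $880.00

Sale 1 (141) [LIFO — newest first]: 141 @ $13.10 = $1,847.10
Sale 2 (533) [LIFO — newest first]: 272 @ $9.65 + 219 @ $11.80 + 29 @ $13.10 + 13 @ $13.75 = $5,767.65
Sale 3 (98) [LIFO — newest first]: 98 @ $13.75 = $1,347.50
Total COGS = $1,847.10 + $5,767.65 + $1,347.50 = $8,962.25
Ending inventory: 64 @ $13.75 = $880.00
Check: goods available $9,842.25 = COGS $8,962.25 + ending $880.00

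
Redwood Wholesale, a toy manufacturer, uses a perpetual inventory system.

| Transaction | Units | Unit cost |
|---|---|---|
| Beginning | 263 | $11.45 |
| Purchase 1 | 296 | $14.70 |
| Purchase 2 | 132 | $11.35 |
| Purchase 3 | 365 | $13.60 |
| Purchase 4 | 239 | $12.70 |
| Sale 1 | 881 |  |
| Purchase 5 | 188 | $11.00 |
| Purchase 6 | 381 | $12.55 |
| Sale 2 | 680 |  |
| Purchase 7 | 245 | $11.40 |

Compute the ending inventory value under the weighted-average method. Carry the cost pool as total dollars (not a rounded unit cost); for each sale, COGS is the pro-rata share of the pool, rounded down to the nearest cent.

Ending inventory = $6,565.73

After Beginning: 263 on hand, pool $3,011.35 (≈ $11.4500 each)
After Purchase 1: 559 on hand, pool $7,362.55 (≈ $13.1709 each)
After Purchase 2: 691 on hand, pool $8,860.75 (≈ $12.8231 each)
After Purchase 3: 1056 on hand, pool $13,824.75 (≈ $13.0916 each)
After Purchase 4: 1295 on hand, pool $16,860.05 (≈ $13.0193 each)
Sale 1, sell 881: 881/1295 × $16,860.05 → $11,470.04
After Purchase 5: 602 on hand, pool $7,458.01 (≈ $12.3887 each)
After Purchase 6: 983 on hand, pool $12,239.56 (≈ $12.4512 each)
Sale 2, sell 680: 680/983 × $12,239.56 → $8,466.83
After Purchase 7: 548 on hand, pool $6,565.73 (≈ $11.9813 each)
Total COGS = $11,470.04 + $8,466.83 = $19,936.87
Ending inventory (cost pool remaining) = $6,565.73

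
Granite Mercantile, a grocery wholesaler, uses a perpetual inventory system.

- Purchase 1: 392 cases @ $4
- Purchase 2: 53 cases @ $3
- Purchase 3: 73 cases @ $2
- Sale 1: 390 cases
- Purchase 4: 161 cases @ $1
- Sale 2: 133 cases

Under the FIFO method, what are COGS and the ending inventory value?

COGS = $1,878; ending inventory = $156

Sale 1 (390) [FIFO — oldest first]: 390 @ $4 = $1,560
Sale 2 (133) [FIFO — oldest first]: 2 @ $4 + 53 @ $3 + 73 @ $2 + 5 @ $1 = $318
Total COGS = $1,560 + $318 = $1,878
Ending inventory: 156 @ $1 = $156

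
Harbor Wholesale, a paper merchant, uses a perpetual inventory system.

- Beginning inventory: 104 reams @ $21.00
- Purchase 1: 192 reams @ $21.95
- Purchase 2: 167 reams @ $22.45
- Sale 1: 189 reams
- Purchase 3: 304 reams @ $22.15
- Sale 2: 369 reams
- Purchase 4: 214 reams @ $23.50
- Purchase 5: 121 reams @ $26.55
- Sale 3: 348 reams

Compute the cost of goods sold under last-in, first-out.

COGS = $20,919.30

Sale 1 (189) [LIFO — newest first]: 167 @ $22.45 + 22 @ $21.95 = $4,232.05
Sale 2 (369) [LIFO — newest first]: 304 @ $22.15 + 65 @ $21.95 = $8,160.35
Sale 3 (348) [LIFO — newest first]: 121 @ $26.55 + 214 @ $23.50 + 13 @ $21.95 = $8,526.90
Total COGS = $4,232.05 + $8,160.35 + $8,526.90 = $20,919.30
Ending inventory: 104 @ $21.00 + 92 @ $21.95 = $4,203.40
Check: goods available $25,122.70 = COGS $20,919.30 + ending $4,203.40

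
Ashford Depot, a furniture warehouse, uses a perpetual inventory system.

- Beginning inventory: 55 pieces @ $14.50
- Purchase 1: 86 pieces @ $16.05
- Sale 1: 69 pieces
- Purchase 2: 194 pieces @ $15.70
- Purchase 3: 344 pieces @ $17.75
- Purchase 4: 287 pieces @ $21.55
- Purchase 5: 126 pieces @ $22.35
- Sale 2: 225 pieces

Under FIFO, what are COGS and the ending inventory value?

Sale 1 (69) [FIFO — oldest first]: 55 @ $14.50 + 14 @ $16.05 = $1,022.20
Sale 2 (225) [FIFO — oldest first]: 72 @ $16.05 + 153 @ $15.70 = $3,557.70
Total COGS = $1,022.20 + $3,557.70 = $4,579.90
Ending inventory: 41 @ $15.70 + 344 @ $17.75 + 287 @ $21.55 + 126 @ $22.35 = $15,750.65

COGS = $4,579.90; ending inventory = $15,750.65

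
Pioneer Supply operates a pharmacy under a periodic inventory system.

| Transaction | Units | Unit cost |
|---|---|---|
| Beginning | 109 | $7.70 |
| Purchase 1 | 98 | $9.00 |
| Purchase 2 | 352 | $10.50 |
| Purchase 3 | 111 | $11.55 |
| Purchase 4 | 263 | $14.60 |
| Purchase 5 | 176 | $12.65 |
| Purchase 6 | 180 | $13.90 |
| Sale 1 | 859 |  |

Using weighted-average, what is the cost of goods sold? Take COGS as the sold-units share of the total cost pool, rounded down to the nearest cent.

Sale 1, sell 859: 859/1289 × $15,267.55 → $10,174.41
Ending inventory (cost pool remaining) = $5,093.14

COGS = $10,174.41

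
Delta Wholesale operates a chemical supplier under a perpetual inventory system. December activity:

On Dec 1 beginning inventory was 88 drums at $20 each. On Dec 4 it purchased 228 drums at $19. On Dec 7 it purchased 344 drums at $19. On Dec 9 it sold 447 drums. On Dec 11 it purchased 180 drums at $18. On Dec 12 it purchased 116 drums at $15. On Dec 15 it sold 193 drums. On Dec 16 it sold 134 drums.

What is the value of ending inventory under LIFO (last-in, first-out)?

Dec 9, 447 sold [LIFO — newest first]: 344 @ $19 + 103 @ $19 = $8,493
Dec 15, 193 sold [LIFO — newest first]: 116 @ $15 + 77 @ $18 = $3,126
Dec 16, 134 sold [LIFO — newest first]: 103 @ $18 + 31 @ $19 = $2,443
Total COGS = $8,493 + $3,126 + $2,443 = $14,062
Ending inventory: 88 @ $20 + 94 @ $19 = $3,546

Ending inventory = $3,546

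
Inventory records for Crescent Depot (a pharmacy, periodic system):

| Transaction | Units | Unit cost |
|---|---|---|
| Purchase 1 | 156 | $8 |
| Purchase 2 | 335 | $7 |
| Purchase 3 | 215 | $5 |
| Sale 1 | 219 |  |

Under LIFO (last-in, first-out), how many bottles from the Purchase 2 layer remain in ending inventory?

331

Sale 1 (219) [LIFO — newest first]: 215 @ $5 + 4 @ $7 = $1,103
Ending inventory: 156 @ $8 + 331 @ $7 = $3,565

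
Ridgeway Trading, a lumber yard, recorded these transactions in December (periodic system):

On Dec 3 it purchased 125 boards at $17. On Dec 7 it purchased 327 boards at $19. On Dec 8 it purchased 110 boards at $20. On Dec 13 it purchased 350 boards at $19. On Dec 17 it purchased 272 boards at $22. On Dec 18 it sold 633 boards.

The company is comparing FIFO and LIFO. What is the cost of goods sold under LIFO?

FIFO COGS: 125 @ $17 + 327 @ $19 + 110 @ $20 + 71 @ $19 = $11,887
LIFO COGS: 272 @ $22 + 350 @ $19 + 11 @ $20 = $12,854

COGS = $12,854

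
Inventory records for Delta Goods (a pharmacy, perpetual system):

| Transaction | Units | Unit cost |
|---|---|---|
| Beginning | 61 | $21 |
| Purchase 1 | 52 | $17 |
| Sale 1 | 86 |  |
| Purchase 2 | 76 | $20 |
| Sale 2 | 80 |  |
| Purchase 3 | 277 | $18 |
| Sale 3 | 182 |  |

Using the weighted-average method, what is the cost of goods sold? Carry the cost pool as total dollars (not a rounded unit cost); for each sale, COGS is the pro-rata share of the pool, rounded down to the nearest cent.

After Beginning: 61 on hand, pool $1,281.00 (≈ $21.0000 each)
After Purchase 1: 113 on hand, pool $2,165.00 (≈ $19.1593 each)
Sale 1, sell 86: 86/113 × $2,165.00 → $1,647.69
After Purchase 2: 103 on hand, pool $2,037.31 (≈ $19.7797 each)
Sale 2, sell 80: 80/103 × $2,037.31 → $1,582.37
After Purchase 3: 300 on hand, pool $5,440.94 (≈ $18.1365 each)
Sale 3, sell 182: 182/300 × $5,440.94 → $3,300.83
Total COGS = $1,647.69 + $1,582.37 + $3,300.83 = $6,530.89
Ending inventory (cost pool remaining) = $2,140.11
Check: goods available $8,671.00 = COGS $6,530.89 + ending $2,140.11

COGS = $6,530.89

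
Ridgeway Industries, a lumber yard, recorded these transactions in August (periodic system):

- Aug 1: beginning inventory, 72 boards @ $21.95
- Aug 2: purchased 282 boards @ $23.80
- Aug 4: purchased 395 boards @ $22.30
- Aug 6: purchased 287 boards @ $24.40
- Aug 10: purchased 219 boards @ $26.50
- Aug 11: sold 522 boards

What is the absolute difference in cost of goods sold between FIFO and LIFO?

$1,124.70

FIFO COGS: 72 @ $21.95 + 282 @ $23.80 + 168 @ $22.30 = $12,038.40
LIFO COGS: 219 @ $26.50 + 287 @ $24.40 + 16 @ $22.30 = $13,163.10
Difference = |$12,038.40 − $13,163.10| = $1,124.70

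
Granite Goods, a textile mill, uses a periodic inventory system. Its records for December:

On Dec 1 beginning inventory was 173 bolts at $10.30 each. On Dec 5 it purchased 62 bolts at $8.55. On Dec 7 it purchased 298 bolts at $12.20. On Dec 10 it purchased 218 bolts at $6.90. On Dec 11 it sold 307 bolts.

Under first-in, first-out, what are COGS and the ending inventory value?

COGS = $3,190.40; ending inventory = $4,261.40

Dec 11, 307 sold [FIFO — oldest first]: 173 @ $10.30 + 62 @ $8.55 + 72 @ $12.20 = $3,190.40
Ending inventory: 226 @ $12.20 + 218 @ $6.90 = $4,261.40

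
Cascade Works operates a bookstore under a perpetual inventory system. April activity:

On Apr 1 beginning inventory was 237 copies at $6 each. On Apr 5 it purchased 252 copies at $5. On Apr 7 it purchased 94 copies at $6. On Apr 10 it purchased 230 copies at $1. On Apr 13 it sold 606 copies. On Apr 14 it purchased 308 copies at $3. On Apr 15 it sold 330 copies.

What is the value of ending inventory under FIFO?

Ending inventory = $555

Apr 13, 606 sold [FIFO — oldest first]: 237 @ $6 + 252 @ $5 + 94 @ $6 + 23 @ $1 = $3,269
Apr 15, 330 sold [FIFO — oldest first]: 207 @ $1 + 123 @ $3 = $576
Total COGS = $3,269 + $576 = $3,845
Ending inventory: 185 @ $3 = $555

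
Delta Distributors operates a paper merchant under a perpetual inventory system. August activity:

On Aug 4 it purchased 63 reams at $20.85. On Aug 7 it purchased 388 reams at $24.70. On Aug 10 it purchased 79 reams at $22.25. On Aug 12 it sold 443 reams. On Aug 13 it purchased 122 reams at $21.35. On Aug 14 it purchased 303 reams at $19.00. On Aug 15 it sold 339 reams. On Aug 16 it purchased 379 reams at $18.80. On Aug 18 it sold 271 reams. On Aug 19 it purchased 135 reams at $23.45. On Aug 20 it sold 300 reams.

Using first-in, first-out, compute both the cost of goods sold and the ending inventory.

COGS = $28,587.35; ending inventory = $2,720.20

Aug 12, 443 sold [FIFO — oldest first]: 63 @ $20.85 + 380 @ $24.70 = $10,699.55
Aug 15, 339 sold [FIFO — oldest first]: 8 @ $24.70 + 79 @ $22.25 + 122 @ $21.35 + 130 @ $19.00 = $7,030.05
Aug 18, 271 sold [FIFO — oldest first]: 173 @ $19.00 + 98 @ $18.80 = $5,129.40
Aug 20, 300 sold [FIFO — oldest first]: 281 @ $18.80 + 19 @ $23.45 = $5,728.35
Total COGS = $10,699.55 + $7,030.05 + $5,129.40 + $5,728.35 = $28,587.35
Ending inventory: 116 @ $23.45 = $2,720.20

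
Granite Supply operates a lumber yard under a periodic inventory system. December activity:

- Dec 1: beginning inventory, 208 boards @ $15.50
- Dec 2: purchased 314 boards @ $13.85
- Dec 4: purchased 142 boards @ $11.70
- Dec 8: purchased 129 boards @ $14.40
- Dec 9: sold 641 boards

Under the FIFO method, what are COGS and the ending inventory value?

Dec 9, 641 sold [FIFO — oldest first]: 208 @ $15.50 + 314 @ $13.85 + 119 @ $11.70 = $8,965.20
Ending inventory: 23 @ $11.70 + 129 @ $14.40 = $2,126.70
Check: goods available $11,091.90 = COGS $8,965.20 + ending $2,126.70

COGS = $8,965.20; ending inventory = $2,126.70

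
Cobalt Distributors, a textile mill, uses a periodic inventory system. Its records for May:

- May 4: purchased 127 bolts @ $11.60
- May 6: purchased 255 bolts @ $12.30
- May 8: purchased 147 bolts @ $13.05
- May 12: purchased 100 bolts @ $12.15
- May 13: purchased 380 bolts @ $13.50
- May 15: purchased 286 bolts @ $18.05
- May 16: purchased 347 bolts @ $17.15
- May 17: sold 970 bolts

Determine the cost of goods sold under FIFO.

COGS = $12,346.55

May 17, 970 sold [FIFO — oldest first]: 127 @ $11.60 + 255 @ $12.30 + 147 @ $13.05 + 100 @ $12.15 + 341 @ $13.50 = $12,346.55
Ending inventory: 39 @ $13.50 + 286 @ $18.05 + 347 @ $17.15 = $11,639.85
Check: goods available $23,986.40 = COGS $12,346.55 + ending $11,639.85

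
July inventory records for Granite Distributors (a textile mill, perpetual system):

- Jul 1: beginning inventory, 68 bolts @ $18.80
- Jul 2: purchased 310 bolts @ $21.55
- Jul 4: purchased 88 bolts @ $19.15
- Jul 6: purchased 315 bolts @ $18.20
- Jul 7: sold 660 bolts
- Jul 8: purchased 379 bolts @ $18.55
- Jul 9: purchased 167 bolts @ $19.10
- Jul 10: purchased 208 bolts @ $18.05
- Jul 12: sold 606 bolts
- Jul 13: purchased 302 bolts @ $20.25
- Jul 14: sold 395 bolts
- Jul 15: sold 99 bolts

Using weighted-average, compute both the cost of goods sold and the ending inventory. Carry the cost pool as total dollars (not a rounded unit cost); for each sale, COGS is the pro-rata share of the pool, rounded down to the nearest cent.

COGS = $33,964.35; ending inventory = $1,502.80

After Jul 1: 68 on hand, pool $1,278.40 (≈ $18.8000 each)
After Jul 2: 378 on hand, pool $7,958.90 (≈ $21.0553 each)
After Jul 4: 466 on hand, pool $9,644.10 (≈ $20.6955 each)
After Jul 6: 781 on hand, pool $15,377.10 (≈ $19.6890 each)
Jul 7, sell 660: 660/781 × $15,377.10 → $12,994.73
After Jul 8: 500 on hand, pool $9,412.82 (≈ $18.8256 each)
After Jul 9: 667 on hand, pool $12,602.52 (≈ $18.8943 each)
After Jul 10: 875 on hand, pool $16,356.92 (≈ $18.6936 each)
Jul 12, sell 606: 606/875 × $16,356.92 → $11,328.33
After Jul 13: 571 on hand, pool $11,144.09 (≈ $19.5168 each)
Jul 14, sell 395: 395/571 × $11,144.09 → $7,709.13
Jul 15, sell 99: 99/176 × $3,434.96 → $1,932.16
Total COGS = $12,994.73 + $11,328.33 + $7,709.13 + $1,932.16 = $33,964.35
Ending inventory (cost pool remaining) = $1,502.80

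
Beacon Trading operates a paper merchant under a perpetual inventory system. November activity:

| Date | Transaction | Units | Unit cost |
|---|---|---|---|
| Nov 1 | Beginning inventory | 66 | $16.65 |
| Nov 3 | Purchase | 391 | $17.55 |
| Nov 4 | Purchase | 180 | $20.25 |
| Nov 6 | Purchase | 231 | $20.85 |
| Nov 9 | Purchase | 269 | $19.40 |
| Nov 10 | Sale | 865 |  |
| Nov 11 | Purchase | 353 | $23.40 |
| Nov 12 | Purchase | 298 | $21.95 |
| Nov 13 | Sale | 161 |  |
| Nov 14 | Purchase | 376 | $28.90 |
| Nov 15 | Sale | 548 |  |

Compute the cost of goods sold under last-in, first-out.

Nov 10, 865 sold [LIFO — newest first]: 269 @ $19.40 + 231 @ $20.85 + 180 @ $20.25 + 185 @ $17.55 = $16,926.70
Nov 13, 161 sold [LIFO — newest first]: 161 @ $21.95 = $3,533.95
Nov 15, 548 sold [LIFO — newest first]: 376 @ $28.90 + 137 @ $21.95 + 35 @ $23.40 = $14,692.55
Total COGS = $16,926.70 + $3,533.95 + $14,692.55 = $35,153.20
Ending inventory: 66 @ $16.65 + 206 @ $17.55 + 318 @ $23.40 = $12,155.40
Check: goods available $47,308.60 = COGS $35,153.20 + ending $12,155.40

COGS = $35,153.20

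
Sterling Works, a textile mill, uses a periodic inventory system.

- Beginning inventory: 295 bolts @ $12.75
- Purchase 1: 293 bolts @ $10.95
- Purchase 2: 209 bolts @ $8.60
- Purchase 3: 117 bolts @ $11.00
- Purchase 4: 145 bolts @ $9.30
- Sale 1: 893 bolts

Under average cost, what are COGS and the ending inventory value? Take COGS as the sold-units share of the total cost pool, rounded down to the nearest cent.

COGS = $9,615.13; ending inventory = $1,787.37

Sale 1, sell 893: 893/1059 × $11,402.50 → $9,615.13
Ending inventory (cost pool remaining) = $1,787.37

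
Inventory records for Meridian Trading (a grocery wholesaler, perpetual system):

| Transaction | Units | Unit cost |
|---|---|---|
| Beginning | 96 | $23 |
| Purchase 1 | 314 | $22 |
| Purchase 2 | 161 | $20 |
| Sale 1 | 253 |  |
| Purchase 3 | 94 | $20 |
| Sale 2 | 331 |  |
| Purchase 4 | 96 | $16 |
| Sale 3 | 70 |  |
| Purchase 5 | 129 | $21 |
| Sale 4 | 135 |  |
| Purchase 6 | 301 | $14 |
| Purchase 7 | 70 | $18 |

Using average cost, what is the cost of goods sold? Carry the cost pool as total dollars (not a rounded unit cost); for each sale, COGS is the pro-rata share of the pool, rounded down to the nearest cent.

After Beginning: 96 on hand, pool $2,208.00 (≈ $23.0000 each)
After Purchase 1: 410 on hand, pool $9,116.00 (≈ $22.2341 each)
After Purchase 2: 571 on hand, pool $12,336.00 (≈ $21.6042 each)
Sale 1, sell 253: 253/571 × $12,336.00 → $5,465.86
After Purchase 3: 412 on hand, pool $8,750.14 (≈ $21.2382 each)
Sale 2, sell 331: 331/412 × $8,750.14 → $7,029.84
After Purchase 4: 177 on hand, pool $3,256.30 (≈ $18.3972 each)
Sale 3, sell 70: 70/177 × $3,256.30 → $1,287.80
After Purchase 5: 236 on hand, pool $4,677.50 (≈ $19.8199 each)
Sale 4, sell 135: 135/236 × $4,677.50 → $2,675.68
After Purchase 6: 402 on hand, pool $6,215.82 (≈ $15.4622 each)
After Purchase 7: 472 on hand, pool $7,475.82 (≈ $15.8386 each)
Total COGS = $5,465.86 + $7,029.84 + $1,287.80 + $2,675.68 = $16,459.18
Ending inventory (cost pool remaining) = $7,475.82

COGS = $16,459.18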